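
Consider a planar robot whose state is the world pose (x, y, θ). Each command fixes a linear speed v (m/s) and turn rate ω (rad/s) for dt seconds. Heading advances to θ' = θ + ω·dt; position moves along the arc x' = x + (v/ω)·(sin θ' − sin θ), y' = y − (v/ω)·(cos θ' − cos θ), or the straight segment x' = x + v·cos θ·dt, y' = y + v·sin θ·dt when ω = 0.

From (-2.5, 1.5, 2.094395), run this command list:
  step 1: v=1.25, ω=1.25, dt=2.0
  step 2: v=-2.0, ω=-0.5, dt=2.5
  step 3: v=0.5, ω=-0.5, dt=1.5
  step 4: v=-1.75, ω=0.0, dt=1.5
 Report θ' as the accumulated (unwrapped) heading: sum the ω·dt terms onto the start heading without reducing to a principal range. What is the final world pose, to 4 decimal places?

(0.3275, 3.3246, 2.5944)

step 1: θ'=4.5944 (R=1.0000) → pose (-4.3591, 1.1177, 4.5944)
step 2: θ'=3.3444 (R=4.0000) → pose (-1.1925, 4.5649, 3.3444)
step 3: θ'=2.5944 (R=-1.0000) → pose (-1.9143, 4.6904, 2.5944)
step 4: θ'=2.5944 (straight) → pose (0.3275, 3.3246, 2.5944)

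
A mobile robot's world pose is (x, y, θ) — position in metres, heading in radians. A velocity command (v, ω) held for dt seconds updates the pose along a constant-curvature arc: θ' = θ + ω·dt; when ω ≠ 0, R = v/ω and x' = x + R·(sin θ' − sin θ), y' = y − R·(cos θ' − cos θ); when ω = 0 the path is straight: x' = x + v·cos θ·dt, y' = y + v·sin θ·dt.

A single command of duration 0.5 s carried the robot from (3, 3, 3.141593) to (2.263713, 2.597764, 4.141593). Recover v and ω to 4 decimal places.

v = 1.7500, ω = 2.0000

Δθ = 4.141593 − 3.141593 = 1.000000
ω = Δθ/dt = 1.000000/0.5 = 2.0000
R = Δx/(sin θ' − sin θ) = 0.8750
v = R·ω = 0.8750·2.0000 = 1.7500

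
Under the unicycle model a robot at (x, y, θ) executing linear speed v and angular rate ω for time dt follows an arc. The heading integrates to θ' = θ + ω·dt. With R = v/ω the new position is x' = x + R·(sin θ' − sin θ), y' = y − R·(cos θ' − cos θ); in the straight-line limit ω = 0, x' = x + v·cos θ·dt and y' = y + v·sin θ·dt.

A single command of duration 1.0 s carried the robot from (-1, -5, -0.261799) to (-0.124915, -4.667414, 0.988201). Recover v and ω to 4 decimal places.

v = 1.0000, ω = 1.2500

Δθ = 0.988201 − -0.261799 = 1.250000
ω = Δθ/dt = 1.250000/1.0 = 1.2500
R = Δx/(sin θ' − sin θ) = 0.8000
v = R·ω = 0.8000·1.2500 = 1.0000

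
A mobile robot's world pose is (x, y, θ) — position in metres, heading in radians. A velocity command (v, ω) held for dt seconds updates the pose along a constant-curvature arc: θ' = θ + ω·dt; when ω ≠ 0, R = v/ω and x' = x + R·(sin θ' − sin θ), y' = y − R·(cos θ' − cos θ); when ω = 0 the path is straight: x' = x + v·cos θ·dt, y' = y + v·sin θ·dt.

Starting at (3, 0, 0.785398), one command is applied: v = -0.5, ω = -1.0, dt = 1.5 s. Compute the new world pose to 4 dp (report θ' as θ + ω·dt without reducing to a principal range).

θ' = 0.7854 + -1.0·1.5 = -0.7146
R = v/ω = -0.5/-1.0 = 0.5000
x' = 3 + 0.5000·(sin -0.7146 − sin 0.7854) = 2.3188
y' = 0 − 0.5000·(cos -0.7146 − cos 0.7854) = -0.0241

(2.3188, -0.0241, -0.7146)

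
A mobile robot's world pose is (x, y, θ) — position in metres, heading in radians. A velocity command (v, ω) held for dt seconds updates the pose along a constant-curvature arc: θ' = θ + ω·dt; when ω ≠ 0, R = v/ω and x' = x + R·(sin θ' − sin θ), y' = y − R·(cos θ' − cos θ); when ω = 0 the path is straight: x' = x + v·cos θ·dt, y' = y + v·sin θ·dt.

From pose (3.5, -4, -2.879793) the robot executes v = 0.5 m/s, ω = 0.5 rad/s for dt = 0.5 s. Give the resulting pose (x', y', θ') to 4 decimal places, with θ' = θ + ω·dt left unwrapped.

θ' = -2.8798 + 0.5·0.5 = -2.6298
R = v/ω = 0.5/0.5 = 1.0000
x' = 3.5 + 1.0000·(sin -2.6298 − sin -2.8798) = 3.2691
y' = -4 − 1.0000·(cos -2.6298 − cos -2.8798) = -4.0941

(3.2691, -4.0941, -2.6298)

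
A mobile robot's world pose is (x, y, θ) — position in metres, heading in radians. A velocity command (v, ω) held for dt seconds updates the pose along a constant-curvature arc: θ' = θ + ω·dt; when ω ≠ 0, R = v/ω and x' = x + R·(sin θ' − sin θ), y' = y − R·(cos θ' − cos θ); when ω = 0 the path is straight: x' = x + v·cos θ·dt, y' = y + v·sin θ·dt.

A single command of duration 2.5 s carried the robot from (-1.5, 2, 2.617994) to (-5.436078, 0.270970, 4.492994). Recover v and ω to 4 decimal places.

Δθ = 4.492994 − 2.617994 = 1.875000
ω = Δθ/dt = 1.875000/2.5 = 0.7500
R = Δx/(sin θ' − sin θ) = 2.6667
v = R·ω = 2.6667·0.7500 = 2.0000

v = 2.0000, ω = 0.7500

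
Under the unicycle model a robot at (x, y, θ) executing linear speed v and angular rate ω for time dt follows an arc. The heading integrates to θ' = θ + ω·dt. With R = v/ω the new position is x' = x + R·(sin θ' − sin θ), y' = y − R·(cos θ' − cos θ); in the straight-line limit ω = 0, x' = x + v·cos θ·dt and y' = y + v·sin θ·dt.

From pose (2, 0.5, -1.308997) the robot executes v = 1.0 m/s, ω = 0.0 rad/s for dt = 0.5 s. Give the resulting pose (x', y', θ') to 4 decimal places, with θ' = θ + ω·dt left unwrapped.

θ' = -1.3090 + 0.0·0.5 = -1.3090
ω = 0 → straight: x' = 2 + 1.0·cos(-1.3090)·0.5 = 2.1294
y' = 0.5 + 1.0·sin(-1.3090)·0.5 = 0.0170

(2.1294, 0.0170, -1.3090)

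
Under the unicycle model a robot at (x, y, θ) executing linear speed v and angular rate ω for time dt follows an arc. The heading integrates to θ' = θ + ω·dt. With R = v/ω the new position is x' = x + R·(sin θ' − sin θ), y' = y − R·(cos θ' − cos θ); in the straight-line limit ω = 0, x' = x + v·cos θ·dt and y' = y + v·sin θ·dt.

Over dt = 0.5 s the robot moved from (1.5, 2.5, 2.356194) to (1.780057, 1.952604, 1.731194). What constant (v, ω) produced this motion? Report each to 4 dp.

v = -1.2500, ω = -1.2500

Δθ = 1.731194 − 2.356194 = -0.625000
ω = Δθ/dt = -0.625000/0.5 = -1.2500
R = −Δy/(cos θ' − cos θ) = 1.0000
v = R·ω = 1.0000·-1.2500 = -1.2500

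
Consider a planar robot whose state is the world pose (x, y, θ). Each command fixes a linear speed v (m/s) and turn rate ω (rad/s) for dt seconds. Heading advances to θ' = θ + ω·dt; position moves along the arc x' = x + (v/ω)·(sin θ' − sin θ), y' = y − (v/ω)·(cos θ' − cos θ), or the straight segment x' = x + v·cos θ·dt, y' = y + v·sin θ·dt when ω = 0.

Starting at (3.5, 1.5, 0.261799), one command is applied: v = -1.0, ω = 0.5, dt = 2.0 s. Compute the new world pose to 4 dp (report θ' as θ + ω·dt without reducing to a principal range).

(2.1124, 0.1764, 1.2618)

θ' = 0.2618 + 0.5·2.0 = 1.2618
R = v/ω = -1.0/0.5 = -2.0000
x' = 3.5 + -2.0000·(sin 1.2618 − sin 0.2618) = 2.1124
y' = 1.5 − -2.0000·(cos 1.2618 − cos 0.2618) = 0.1764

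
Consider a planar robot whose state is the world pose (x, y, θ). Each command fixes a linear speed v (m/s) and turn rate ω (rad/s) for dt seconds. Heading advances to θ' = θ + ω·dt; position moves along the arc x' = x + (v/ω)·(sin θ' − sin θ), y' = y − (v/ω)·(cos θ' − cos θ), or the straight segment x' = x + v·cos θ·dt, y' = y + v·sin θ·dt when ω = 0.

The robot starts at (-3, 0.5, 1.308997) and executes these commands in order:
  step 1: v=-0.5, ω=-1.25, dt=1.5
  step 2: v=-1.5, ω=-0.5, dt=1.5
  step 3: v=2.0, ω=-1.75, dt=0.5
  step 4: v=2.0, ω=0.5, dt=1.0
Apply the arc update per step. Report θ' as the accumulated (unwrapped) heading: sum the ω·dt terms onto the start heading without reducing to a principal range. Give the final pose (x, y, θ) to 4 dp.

step 1: θ'=-0.5660 (R=0.4000) → pose (-3.6009, 0.2659, -0.5660)
step 2: θ'=-1.3160 (R=3.0000) → pose (-4.8952, 2.0419, -1.3160)
step 3: θ'=-2.1910 (R=-1.1429) → pose (-5.0712, 1.0896, -2.1910)
step 4: θ'=-1.6910 (R=4.0000) → pose (-5.7873, -0.7555, -1.6910)

(-5.7873, -0.7555, -1.6910)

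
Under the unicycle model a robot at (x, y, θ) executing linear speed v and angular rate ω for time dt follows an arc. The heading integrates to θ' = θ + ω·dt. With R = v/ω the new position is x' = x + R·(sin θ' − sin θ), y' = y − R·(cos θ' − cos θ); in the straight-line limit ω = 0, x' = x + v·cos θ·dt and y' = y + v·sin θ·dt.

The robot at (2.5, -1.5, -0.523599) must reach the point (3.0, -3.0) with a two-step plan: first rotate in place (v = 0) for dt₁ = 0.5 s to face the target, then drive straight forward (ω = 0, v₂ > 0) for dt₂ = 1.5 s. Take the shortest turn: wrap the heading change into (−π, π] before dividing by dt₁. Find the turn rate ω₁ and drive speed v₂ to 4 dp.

heading to target = atan2(-3−-1.5, 3−2.5) = -1.2490
Δθ = wrap(-1.2490 − -0.5236) = -0.7254; ω₁ = Δθ/dt₁ = -1.4509
distance = √((3−2.5)² + (-3−-1.5)²) = 1.5811; v₂ = distance/dt₂ = 1.0541

ω₁ = -1.4509, v₂ = 1.0541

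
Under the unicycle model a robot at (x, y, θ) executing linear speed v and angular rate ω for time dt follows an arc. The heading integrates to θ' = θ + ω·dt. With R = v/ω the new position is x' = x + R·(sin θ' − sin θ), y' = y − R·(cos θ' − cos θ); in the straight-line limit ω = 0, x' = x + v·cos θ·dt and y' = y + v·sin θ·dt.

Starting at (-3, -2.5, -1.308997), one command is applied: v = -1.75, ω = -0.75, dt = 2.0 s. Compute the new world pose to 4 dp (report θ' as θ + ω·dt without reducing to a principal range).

(-1.5080, 0.3094, -2.8090)

θ' = -1.3090 + -0.75·2.0 = -2.8090
R = v/ω = -1.75/-0.75 = 2.3333
x' = -3 + 2.3333·(sin -2.8090 − sin -1.3090) = -1.5080
y' = -2.5 − 2.3333·(cos -2.8090 − cos -1.3090) = 0.3094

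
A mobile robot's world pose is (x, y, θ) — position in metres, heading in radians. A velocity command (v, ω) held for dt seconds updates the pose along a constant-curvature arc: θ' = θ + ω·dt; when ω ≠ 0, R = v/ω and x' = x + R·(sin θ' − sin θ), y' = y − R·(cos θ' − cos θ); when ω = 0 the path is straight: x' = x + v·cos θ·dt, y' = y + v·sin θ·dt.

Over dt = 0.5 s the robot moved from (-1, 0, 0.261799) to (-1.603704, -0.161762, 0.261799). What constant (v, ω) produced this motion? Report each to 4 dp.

v = -1.2500, ω = 0.0000

Δθ = 0.261799 − 0.261799 = 0.000000
ω = Δθ/dt = 0.000000/0.5 = 0.0000
ω = 0 → v = (Δx·cos θ + Δy·sin θ)/dt = -1.2500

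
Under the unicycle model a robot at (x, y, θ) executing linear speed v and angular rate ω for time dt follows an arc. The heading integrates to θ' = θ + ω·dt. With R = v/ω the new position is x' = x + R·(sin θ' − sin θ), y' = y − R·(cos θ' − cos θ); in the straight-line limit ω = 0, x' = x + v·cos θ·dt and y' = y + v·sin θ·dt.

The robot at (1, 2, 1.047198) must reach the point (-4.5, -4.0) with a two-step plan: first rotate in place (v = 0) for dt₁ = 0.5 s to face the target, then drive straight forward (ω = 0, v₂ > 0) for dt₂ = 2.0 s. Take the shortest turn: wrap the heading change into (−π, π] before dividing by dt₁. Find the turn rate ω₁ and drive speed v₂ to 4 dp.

heading to target = atan2(-4−2, -4.5−1) = -2.3127
Δθ = wrap(-2.3127 − 1.0472) = 2.9232; ω₁ = Δθ/dt₁ = 5.8465
distance = √((-4.5−1)² + (-4−2)²) = 8.1394; v₂ = distance/dt₂ = 4.0697

ω₁ = 5.8465, v₂ = 4.0697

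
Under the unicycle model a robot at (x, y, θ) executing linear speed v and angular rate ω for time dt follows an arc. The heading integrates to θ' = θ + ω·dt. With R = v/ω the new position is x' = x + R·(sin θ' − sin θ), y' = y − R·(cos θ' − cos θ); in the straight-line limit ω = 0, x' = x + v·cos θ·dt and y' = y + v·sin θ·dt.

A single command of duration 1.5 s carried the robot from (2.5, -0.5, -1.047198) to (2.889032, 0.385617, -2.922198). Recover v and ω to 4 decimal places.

v = -0.7500, ω = -1.2500

Δθ = -2.922198 − -1.047198 = -1.875000
ω = Δθ/dt = -1.875000/1.5 = -1.2500
R = −Δy/(cos θ' − cos θ) = 0.6000
v = R·ω = 0.6000·-1.2500 = -0.7500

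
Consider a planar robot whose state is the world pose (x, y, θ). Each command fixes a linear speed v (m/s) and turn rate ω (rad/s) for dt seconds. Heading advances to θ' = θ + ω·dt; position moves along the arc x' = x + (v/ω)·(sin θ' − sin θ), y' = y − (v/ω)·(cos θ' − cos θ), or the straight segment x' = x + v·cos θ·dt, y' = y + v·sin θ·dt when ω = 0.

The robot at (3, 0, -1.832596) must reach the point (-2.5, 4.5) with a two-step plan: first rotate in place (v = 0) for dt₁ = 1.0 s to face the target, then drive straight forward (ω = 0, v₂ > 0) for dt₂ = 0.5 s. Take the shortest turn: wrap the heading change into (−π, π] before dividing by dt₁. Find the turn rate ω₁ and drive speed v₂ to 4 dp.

heading to target = atan2(4.5−0, -2.5−3) = 2.4559
Δθ = wrap(2.4559 − -1.8326) = -1.9947; ω₁ = Δθ/dt₁ = -1.9947
distance = √((-2.5−3)² + (4.5−0)²) = 7.1063; v₂ = distance/dt₂ = 14.2127

ω₁ = -1.9947, v₂ = 14.2127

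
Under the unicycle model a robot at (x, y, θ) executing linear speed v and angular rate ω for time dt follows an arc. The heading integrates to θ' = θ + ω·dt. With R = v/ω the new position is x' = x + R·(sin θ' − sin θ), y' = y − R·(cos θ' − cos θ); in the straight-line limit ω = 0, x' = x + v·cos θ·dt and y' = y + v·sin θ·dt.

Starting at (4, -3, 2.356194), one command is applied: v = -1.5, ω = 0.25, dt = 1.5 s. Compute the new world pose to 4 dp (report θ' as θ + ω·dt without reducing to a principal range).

θ' = 2.3562 + 0.25·1.5 = 2.7312
R = v/ω = -1.5/0.25 = -6.0000
x' = 4 + -6.0000·(sin 2.7312 − sin 2.3562) = 5.8488
y' = -3 − -6.0000·(cos 2.7312 − cos 2.3562) = -4.2591

(5.8488, -4.2591, 2.7312)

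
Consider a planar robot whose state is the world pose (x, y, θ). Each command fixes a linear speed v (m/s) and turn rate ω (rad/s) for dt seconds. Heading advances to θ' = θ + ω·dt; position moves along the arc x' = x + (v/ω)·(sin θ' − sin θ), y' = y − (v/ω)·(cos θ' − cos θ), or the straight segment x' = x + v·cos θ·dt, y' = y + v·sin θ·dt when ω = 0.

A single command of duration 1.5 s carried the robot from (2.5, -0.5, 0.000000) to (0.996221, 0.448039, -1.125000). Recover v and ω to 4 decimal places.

v = -1.2500, ω = -0.7500

Δθ = -1.125000 − 0.000000 = -1.125000
ω = Δθ/dt = -1.125000/1.5 = -0.7500
R = Δx/(sin θ' − sin θ) = 1.6667
v = R·ω = 1.6667·-0.7500 = -1.2500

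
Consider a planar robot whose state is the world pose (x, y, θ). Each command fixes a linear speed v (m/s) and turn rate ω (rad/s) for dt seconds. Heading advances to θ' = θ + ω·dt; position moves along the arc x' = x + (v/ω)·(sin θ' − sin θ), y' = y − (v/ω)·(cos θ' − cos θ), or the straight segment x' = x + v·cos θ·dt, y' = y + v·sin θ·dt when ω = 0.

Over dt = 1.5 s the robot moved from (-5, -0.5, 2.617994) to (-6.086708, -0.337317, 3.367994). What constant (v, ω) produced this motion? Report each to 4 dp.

Δθ = 3.367994 − 2.617994 = 0.750000
ω = Δθ/dt = 0.750000/1.5 = 0.5000
R = Δx/(sin θ' − sin θ) = 1.5000
v = R·ω = 1.5000·0.5000 = 0.7500

v = 0.7500, ω = 0.5000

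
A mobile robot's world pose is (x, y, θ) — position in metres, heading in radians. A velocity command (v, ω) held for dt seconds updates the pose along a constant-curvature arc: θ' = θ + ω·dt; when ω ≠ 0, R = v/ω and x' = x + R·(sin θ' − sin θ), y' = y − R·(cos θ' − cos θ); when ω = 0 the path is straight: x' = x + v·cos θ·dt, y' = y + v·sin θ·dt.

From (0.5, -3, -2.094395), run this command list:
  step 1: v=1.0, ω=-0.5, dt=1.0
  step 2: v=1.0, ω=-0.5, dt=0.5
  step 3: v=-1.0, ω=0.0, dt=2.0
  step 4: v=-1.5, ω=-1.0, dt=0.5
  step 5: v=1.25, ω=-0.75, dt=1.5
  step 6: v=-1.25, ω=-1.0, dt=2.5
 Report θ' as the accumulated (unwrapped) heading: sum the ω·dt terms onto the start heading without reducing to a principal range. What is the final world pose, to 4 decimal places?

step 1: θ'=-2.5944 (R=-2.0000) → pose (-0.1915, -3.7080, -2.5944)
step 2: θ'=-2.8444 (R=-2.0000) → pose (-0.6464, -3.9123, -2.8444)
step 3: θ'=-2.8444 (straight) → pose (1.2660, -3.3266, -2.8444)
step 4: θ'=-3.3444 (R=1.5000) → pose (2.0073, -3.2916, -3.3444)
step 5: θ'=-4.4694 (R=-1.6667) → pose (0.7253, -2.0601, -4.4694)
step 6: θ'=-6.9694 (R=1.2500) → pose (-1.2800, -3.3280, -6.9694)

(-1.2800, -3.3280, -6.9694)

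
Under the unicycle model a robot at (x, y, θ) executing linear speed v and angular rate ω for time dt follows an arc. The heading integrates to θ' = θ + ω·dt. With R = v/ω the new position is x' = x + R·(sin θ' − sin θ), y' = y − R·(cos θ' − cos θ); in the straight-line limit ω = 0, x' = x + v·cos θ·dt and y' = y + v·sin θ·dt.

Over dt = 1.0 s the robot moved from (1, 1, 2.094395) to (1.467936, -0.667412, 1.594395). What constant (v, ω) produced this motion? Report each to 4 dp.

v = -1.7500, ω = -0.5000

Δθ = 1.594395 − 2.094395 = -0.500000
ω = Δθ/dt = -0.500000/1.0 = -0.5000
R = −Δy/(cos θ' − cos θ) = 3.5000
v = R·ω = 3.5000·-0.5000 = -1.7500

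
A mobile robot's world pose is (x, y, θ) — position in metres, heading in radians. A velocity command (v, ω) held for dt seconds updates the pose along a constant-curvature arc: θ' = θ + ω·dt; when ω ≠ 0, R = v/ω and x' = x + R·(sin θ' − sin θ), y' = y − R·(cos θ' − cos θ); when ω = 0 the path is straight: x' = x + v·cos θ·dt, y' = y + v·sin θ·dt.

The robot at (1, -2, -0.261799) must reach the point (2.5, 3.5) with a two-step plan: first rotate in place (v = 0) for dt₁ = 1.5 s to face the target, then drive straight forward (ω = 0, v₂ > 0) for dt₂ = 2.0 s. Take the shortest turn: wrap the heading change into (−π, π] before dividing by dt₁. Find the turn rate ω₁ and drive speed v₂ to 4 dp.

ω₁ = 1.0442, v₂ = 2.8504

heading to target = atan2(3.5−-2, 2.5−1) = 1.3045
Δθ = wrap(1.3045 − -0.2618) = 1.5663; ω₁ = Δθ/dt₁ = 1.0442
distance = √((2.5−1)² + (3.5−-2)²) = 5.7009; v₂ = distance/dt₂ = 2.8504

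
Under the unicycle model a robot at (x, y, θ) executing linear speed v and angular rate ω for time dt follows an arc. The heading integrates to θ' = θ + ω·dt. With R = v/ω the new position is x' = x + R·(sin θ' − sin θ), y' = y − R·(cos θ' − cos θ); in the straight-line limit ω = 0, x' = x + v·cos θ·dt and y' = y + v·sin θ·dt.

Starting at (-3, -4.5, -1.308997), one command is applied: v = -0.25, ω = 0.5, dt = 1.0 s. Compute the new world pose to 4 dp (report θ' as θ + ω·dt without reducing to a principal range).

(-3.1212, -4.2843, -0.8090)

θ' = -1.3090 + 0.5·1.0 = -0.8090
R = v/ω = -0.25/0.5 = -0.5000
x' = -3 + -0.5000·(sin -0.8090 − sin -1.3090) = -3.1212
y' = -4.5 − -0.5000·(cos -0.8090 − cos -1.3090) = -4.2843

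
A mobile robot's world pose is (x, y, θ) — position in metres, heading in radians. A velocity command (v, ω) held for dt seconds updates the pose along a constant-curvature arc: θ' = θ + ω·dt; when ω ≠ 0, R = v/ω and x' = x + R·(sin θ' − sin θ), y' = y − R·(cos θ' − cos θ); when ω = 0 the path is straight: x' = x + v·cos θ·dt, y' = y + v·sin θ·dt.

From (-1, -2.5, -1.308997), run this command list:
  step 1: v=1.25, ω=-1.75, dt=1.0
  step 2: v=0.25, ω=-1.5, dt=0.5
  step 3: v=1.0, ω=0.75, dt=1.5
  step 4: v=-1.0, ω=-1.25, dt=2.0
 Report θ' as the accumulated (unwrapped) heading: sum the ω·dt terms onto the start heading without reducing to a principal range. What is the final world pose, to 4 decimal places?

(-2.0961, -4.2938, -5.1840)

step 1: θ'=-3.0590 (R=-0.7143) → pose (-1.6310, -3.3967, -3.0590)
step 2: θ'=-3.8090 (R=-0.1667) → pose (-1.7479, -3.3615, -3.8090)
step 3: θ'=-2.6840 (R=1.3333) → pose (-3.1622, -3.2126, -2.6840)
step 4: θ'=-5.1840 (R=0.8000) → pose (-2.0961, -4.2938, -5.1840)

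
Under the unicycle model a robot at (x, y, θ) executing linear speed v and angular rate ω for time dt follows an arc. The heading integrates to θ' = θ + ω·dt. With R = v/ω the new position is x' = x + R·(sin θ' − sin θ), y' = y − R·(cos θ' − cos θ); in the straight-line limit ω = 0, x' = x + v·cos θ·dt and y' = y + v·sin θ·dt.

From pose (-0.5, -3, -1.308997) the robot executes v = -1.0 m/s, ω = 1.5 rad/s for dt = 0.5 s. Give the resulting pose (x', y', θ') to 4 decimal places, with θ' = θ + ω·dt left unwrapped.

θ' = -1.3090 + 1.5·0.5 = -0.5590
R = v/ω = -1.0/1.5 = -0.6667
x' = -0.5 + -0.6667·(sin -0.5590 − sin -1.3090) = -0.7904
y' = -3 − -0.6667·(cos -0.5590 − cos -1.3090) = -2.6074

(-0.7904, -2.6074, -0.5590)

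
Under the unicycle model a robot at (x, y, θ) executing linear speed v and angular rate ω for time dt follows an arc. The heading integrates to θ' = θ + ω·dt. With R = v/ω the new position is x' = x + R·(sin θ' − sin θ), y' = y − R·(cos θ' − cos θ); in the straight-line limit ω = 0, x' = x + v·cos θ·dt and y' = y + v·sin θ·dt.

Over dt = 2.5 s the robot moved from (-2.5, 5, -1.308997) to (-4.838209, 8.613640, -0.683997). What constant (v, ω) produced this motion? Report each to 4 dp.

v = -1.7500, ω = 0.2500

Δθ = -0.683997 − -1.308997 = 0.625000
ω = Δθ/dt = 0.625000/2.5 = 0.2500
R = −Δy/(cos θ' − cos θ) = -7.0000
v = R·ω = -7.0000·0.2500 = -1.7500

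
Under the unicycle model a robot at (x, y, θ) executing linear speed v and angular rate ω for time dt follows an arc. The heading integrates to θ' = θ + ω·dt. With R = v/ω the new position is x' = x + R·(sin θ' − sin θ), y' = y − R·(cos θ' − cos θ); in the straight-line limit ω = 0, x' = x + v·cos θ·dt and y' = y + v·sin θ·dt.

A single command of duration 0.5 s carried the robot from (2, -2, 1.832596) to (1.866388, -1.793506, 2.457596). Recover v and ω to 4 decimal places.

v = 0.5000, ω = 1.2500

Δθ = 2.457596 − 1.832596 = 0.625000
ω = Δθ/dt = 0.625000/0.5 = 1.2500
R = −Δy/(cos θ' − cos θ) = 0.4000
v = R·ω = 0.4000·1.2500 = 0.5000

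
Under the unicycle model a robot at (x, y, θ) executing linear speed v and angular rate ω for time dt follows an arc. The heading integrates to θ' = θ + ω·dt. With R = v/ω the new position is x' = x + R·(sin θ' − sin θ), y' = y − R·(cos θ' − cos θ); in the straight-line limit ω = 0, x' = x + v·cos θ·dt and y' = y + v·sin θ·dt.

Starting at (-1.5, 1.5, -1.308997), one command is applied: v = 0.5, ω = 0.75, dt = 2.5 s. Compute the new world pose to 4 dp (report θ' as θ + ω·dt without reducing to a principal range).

(-0.4985, 1.1098, 0.5660)

θ' = -1.3090 + 0.75·2.5 = 0.5660
R = v/ω = 0.5/0.75 = 0.6667
x' = -1.5 + 0.6667·(sin 0.5660 − sin -1.3090) = -0.4985
y' = 1.5 − 0.6667·(cos 0.5660 − cos -1.3090) = 1.1098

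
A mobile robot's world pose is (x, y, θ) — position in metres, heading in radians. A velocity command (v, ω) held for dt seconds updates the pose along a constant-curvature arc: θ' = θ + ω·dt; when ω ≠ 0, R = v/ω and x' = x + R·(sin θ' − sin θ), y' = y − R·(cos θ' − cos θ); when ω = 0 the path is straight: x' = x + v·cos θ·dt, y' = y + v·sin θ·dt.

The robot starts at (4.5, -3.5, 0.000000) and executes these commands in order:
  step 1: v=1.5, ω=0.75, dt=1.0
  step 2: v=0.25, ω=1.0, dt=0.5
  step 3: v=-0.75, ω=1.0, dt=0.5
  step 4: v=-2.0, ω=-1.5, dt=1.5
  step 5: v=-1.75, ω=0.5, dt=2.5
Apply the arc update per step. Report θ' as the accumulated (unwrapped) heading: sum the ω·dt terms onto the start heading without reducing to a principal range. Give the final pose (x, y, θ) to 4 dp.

step 1: θ'=0.7500 (R=2.0000) → pose (5.8633, -2.9634, 0.7500)
step 2: θ'=1.2500 (R=0.2500) → pose (5.9301, -2.8593, 1.2500)
step 3: θ'=1.7500 (R=-0.7500) → pose (5.9039, -3.2295, 1.7500)
step 4: θ'=-0.5000 (R=1.3333) → pose (3.9526, -4.6372, -0.5000)
step 5: θ'=0.7500 (R=-3.5000) → pose (-0.1111, -5.1479, 0.7500)

(-0.1111, -5.1479, 0.7500)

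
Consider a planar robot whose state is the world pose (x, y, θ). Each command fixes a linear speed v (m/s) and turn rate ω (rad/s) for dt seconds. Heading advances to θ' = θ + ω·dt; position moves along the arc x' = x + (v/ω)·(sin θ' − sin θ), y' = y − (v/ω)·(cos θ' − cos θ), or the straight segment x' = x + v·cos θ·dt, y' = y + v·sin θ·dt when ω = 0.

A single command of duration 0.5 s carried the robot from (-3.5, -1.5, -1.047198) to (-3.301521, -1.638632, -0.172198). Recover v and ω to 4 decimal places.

v = 0.5000, ω = 1.7500

Δθ = -0.172198 − -1.047198 = 0.875000
ω = Δθ/dt = 0.875000/0.5 = 1.7500
R = Δx/(sin θ' − sin θ) = 0.2857
v = R·ω = 0.2857·1.7500 = 0.5000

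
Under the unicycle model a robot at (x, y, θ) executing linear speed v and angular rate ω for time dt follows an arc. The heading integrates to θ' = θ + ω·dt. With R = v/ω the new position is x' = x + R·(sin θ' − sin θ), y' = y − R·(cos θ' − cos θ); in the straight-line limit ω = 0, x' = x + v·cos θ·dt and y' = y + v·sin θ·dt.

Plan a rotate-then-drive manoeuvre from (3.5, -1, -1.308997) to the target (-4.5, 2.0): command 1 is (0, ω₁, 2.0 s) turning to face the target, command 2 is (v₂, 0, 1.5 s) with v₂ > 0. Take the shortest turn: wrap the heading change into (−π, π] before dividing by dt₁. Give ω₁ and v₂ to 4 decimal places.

ω₁ = -1.0957, v₂ = 5.6960

heading to target = atan2(2−-1, -4.5−3.5) = 2.7828
Δθ = wrap(2.7828 − -1.3090) = -2.1914; ω₁ = Δθ/dt₁ = -1.0957
distance = √((-4.5−3.5)² + (2−-1)²) = 8.5440; v₂ = distance/dt₂ = 5.6960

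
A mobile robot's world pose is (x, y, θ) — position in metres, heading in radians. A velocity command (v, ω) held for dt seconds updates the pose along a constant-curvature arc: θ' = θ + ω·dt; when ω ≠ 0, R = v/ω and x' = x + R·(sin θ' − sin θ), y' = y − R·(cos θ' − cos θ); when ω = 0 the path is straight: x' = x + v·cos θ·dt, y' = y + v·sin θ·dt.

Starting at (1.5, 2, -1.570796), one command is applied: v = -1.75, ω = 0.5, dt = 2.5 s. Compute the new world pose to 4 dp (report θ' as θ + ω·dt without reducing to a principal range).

θ' = -1.5708 + 0.5·2.5 = -0.3208
R = v/ω = -1.75/0.5 = -3.5000
x' = 1.5 + -3.5000·(sin -0.3208 − sin -1.5708) = -0.8964
y' = 2 − -3.5000·(cos -0.3208 − cos -1.5708) = 5.3214

(-0.8964, 5.3214, -0.3208)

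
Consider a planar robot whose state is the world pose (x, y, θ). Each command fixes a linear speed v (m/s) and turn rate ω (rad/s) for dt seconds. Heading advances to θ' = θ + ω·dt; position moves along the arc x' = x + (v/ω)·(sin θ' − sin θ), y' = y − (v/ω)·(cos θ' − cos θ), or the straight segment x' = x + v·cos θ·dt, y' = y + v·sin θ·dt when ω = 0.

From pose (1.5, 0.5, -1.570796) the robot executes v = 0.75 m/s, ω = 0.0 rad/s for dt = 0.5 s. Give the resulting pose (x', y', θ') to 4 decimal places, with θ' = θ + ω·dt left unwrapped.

θ' = -1.5708 + 0.0·0.5 = -1.5708
ω = 0 → straight: x' = 1.5 + 0.75·cos(-1.5708)·0.5 = 1.5000
y' = 0.5 + 0.75·sin(-1.5708)·0.5 = 0.1250

(1.5000, 0.1250, -1.5708)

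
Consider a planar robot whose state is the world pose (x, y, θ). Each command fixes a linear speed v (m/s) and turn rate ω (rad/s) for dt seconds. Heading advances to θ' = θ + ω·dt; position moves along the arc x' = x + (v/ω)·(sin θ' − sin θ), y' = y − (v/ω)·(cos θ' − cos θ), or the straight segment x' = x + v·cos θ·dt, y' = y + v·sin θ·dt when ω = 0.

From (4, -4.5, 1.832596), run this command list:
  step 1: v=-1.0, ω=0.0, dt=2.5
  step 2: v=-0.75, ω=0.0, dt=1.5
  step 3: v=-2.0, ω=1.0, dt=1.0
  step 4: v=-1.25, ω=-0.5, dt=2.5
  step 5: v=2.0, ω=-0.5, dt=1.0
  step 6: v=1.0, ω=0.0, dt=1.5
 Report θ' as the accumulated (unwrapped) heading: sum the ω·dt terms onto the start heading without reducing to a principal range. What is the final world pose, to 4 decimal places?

step 1: θ'=1.8326 (straight) → pose (4.6470, -6.9148, 1.8326)
step 2: θ'=1.8326 (straight) → pose (4.9382, -8.0015, 1.8326)
step 3: θ'=2.8326 (R=-2.0000) → pose (6.2619, -9.3891, 2.8326)
step 4: θ'=1.5826 (R=2.5000) → pose (8.0014, -11.7412, 1.5826)
step 5: θ'=1.0826 (R=-4.0000) → pose (8.4684, -9.8179, 1.0826)
step 6: θ'=1.0826 (straight) → pose (9.1720, -8.4931, 1.0826)

(9.1720, -8.4931, 1.0826)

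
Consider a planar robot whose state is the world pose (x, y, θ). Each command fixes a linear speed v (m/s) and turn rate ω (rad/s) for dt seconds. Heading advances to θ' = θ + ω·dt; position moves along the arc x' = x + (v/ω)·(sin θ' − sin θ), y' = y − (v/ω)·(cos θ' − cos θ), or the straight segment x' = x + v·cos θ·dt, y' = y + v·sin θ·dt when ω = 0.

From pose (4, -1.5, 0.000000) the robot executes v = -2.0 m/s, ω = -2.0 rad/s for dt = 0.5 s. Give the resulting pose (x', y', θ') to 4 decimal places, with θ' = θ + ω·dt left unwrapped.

θ' = 0.0000 + -2.0·0.5 = -1.0000
R = v/ω = -2.0/-2.0 = 1.0000
x' = 4 + 1.0000·(sin -1.0000 − sin 0.0000) = 3.1585
y' = -1.5 − 1.0000·(cos -1.0000 − cos 0.0000) = -1.0403

(3.1585, -1.0403, -1.0000)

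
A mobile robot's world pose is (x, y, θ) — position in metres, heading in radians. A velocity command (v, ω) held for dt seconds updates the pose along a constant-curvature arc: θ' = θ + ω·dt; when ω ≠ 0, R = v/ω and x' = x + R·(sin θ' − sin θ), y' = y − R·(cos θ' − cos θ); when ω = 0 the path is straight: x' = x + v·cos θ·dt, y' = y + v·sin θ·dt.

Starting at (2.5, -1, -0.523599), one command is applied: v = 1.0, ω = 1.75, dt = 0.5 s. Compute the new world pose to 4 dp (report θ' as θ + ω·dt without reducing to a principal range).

(2.9824, -1.0416, 0.3514)

θ' = -0.5236 + 1.75·0.5 = 0.3514
R = v/ω = 1.0/1.75 = 0.5714
x' = 2.5 + 0.5714·(sin 0.3514 − sin -0.5236) = 2.9824
y' = -1 − 0.5714·(cos 0.3514 − cos -0.5236) = -1.0416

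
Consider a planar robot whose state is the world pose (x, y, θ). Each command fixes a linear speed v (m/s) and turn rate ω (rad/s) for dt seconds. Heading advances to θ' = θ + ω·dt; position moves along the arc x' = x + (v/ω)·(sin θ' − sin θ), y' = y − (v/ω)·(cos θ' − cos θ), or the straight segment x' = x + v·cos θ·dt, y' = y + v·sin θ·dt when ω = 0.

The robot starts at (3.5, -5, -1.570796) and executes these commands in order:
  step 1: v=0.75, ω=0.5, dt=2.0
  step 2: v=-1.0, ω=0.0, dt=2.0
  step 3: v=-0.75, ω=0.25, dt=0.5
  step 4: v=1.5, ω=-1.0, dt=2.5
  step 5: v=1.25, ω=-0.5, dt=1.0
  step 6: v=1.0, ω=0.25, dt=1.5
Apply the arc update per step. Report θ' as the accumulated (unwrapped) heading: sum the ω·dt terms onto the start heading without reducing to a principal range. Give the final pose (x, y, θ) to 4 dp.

(-0.8920, -7.5833, -3.0708)

step 1: θ'=-0.5708 (R=1.5000) → pose (4.1895, -6.2622, -0.5708)
step 2: θ'=-0.5708 (straight) → pose (2.5066, -5.1816, -0.5708)
step 3: θ'=-0.4458 (R=-3.0000) → pose (2.1792, -4.9992, -0.4458)
step 4: θ'=-2.9458 (R=-1.5000) → pose (1.8243, -7.8240, -2.9458)
step 5: θ'=-3.4458 (R=-2.5000) → pose (0.5891, -7.7569, -3.4458)
step 6: θ'=-3.0708 (R=4.0000) → pose (-0.8920, -7.5833, -3.0708)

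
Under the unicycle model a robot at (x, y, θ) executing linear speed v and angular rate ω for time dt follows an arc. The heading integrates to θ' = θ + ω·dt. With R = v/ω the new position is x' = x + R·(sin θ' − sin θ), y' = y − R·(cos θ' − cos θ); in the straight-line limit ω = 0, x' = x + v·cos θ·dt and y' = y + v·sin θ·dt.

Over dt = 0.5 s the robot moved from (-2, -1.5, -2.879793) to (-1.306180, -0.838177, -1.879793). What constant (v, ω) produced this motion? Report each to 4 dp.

Δθ = -1.879793 − -2.879793 = 1.000000
ω = Δθ/dt = 1.000000/0.5 = 2.0000
R = Δx/(sin θ' − sin θ) = -1.0000
v = R·ω = -1.0000·2.0000 = -2.0000

v = -2.0000, ω = 2.0000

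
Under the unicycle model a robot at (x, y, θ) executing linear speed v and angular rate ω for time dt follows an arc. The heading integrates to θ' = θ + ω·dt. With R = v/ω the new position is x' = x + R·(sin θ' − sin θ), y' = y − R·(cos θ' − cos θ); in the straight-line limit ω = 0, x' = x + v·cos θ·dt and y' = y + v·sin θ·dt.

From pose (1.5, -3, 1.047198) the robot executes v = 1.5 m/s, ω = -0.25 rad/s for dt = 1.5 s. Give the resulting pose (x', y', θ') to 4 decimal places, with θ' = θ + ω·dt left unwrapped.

(2.9599, -1.3053, 0.6722)

θ' = 1.0472 + -0.25·1.5 = 0.6722
R = v/ω = 1.5/-0.25 = -6.0000
x' = 1.5 + -6.0000·(sin 0.6722 − sin 1.0472) = 2.9599
y' = -3 − -6.0000·(cos 0.6722 − cos 1.0472) = -1.3053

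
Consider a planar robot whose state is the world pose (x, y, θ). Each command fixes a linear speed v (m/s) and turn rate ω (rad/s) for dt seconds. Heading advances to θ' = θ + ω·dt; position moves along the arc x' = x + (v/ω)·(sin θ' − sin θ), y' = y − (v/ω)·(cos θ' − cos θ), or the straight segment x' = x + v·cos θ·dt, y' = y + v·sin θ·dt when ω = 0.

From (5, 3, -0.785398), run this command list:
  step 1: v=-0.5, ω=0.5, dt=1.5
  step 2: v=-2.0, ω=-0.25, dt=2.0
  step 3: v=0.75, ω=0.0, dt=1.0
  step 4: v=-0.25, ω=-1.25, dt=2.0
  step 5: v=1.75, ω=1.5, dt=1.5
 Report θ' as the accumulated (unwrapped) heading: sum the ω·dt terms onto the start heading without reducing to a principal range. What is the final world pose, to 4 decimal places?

(0.5545, 2.4099, -0.7854)

step 1: θ'=-0.0354 (R=-1.0000) → pose (4.3283, 3.2923, -0.0354)
step 2: θ'=-0.5354 (R=8.0000) → pose (0.5299, 4.4067, -0.5354)
step 3: θ'=-0.5354 (straight) → pose (1.1750, 4.0241, -0.5354)
step 4: θ'=-3.0354 (R=0.2000) → pose (1.2558, 4.3950, -3.0354)
step 5: θ'=-0.7854 (R=1.1667) → pose (0.5545, 2.4099, -0.7854)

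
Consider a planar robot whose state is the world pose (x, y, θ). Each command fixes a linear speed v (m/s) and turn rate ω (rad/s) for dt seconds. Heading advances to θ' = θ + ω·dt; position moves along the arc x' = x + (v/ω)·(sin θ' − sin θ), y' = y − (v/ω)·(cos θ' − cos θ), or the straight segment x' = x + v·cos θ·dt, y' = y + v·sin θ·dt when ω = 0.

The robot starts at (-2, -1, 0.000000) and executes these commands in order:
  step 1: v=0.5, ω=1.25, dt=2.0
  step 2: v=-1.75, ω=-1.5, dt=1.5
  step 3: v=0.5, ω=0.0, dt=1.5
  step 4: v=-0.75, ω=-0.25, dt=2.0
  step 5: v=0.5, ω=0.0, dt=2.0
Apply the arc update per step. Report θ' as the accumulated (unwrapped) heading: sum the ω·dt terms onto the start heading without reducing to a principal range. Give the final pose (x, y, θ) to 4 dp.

step 1: θ'=2.5000 (R=0.4000) → pose (-1.7606, -0.2795, 2.5000)
step 2: θ'=0.2500 (R=1.1667) → pose (-2.1702, -2.3446, 0.2500)
step 3: θ'=0.2500 (straight) → pose (-1.4435, -2.1591, 0.2500)
step 4: θ'=-0.2500 (R=3.0000) → pose (-2.9279, -2.1591, -0.2500)
step 5: θ'=-0.2500 (straight) → pose (-1.9590, -2.4065, -0.2500)

(-1.9590, -2.4065, -0.2500)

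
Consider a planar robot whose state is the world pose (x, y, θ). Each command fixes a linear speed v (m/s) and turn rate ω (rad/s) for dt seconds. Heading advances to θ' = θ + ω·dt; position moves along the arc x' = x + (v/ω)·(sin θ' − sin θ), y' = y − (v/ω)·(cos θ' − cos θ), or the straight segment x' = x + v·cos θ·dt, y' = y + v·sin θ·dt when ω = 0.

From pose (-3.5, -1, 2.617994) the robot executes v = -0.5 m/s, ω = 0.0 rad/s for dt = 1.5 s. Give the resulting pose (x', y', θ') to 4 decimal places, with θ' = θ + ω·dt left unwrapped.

θ' = 2.6180 + 0.0·1.5 = 2.6180
ω = 0 → straight: x' = -3.5 + -0.5·cos(2.6180)·1.5 = -2.8505
y' = -1 + -0.5·sin(2.6180)·1.5 = -1.3750

(-2.8505, -1.3750, 2.6180)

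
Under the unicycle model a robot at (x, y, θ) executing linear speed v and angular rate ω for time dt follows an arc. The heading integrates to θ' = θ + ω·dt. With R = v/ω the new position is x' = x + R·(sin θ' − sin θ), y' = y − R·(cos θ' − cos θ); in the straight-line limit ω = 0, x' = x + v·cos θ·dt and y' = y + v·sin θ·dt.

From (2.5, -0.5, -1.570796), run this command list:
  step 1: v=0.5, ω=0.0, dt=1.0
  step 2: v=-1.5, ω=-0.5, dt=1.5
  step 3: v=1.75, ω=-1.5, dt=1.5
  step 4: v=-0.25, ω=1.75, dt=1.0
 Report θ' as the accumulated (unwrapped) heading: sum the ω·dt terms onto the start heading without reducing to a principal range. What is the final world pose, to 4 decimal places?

(1.4828, 1.5601, -2.8208)

step 1: θ'=-1.5708 (straight) → pose (2.5000, -1.0000, -1.5708)
step 2: θ'=-2.3208 (R=3.0000) → pose (3.3049, 1.0449, -2.3208)
step 3: θ'=-4.5708 (R=-1.1667) → pose (1.2963, 1.6755, -4.5708)
step 4: θ'=-2.8208 (R=-0.1429) → pose (1.4828, 1.5601, -2.8208)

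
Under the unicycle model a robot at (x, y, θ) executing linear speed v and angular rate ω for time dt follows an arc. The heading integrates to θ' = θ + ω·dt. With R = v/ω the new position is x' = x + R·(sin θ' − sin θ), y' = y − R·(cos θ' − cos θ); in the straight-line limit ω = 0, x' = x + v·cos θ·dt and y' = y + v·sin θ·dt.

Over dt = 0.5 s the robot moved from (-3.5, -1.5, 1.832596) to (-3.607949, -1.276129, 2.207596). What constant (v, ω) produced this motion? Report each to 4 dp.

Δθ = 2.207596 − 1.832596 = 0.375000
ω = Δθ/dt = 0.375000/0.5 = 0.7500
R = −Δy/(cos θ' − cos θ) = 0.6667
v = R·ω = 0.6667·0.7500 = 0.5000

v = 0.5000, ω = 0.7500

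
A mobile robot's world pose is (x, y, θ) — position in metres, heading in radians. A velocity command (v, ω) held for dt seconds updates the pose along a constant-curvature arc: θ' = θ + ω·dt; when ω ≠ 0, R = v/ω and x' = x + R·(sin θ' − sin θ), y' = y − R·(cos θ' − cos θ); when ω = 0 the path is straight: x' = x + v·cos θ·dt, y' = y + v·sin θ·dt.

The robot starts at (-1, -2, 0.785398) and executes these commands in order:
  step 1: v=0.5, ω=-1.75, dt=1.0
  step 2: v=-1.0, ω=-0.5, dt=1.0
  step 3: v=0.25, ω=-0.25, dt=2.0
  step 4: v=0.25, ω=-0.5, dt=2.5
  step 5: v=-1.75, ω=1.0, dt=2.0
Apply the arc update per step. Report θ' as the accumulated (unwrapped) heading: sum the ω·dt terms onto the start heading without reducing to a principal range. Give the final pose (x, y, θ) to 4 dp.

(0.2904, 0.4473, -1.2146)

step 1: θ'=-0.9646 (R=-0.2857) → pose (-0.5632, -2.0392, -0.9646)
step 2: θ'=-1.4646 (R=2.0000) → pose (-0.9083, -1.1117, -1.4646)
step 3: θ'=-1.9646 (R=-1.0000) → pose (-0.9792, -1.6014, -1.9646)
step 4: θ'=-3.2146 (R=-0.5000) → pose (-1.4774, -1.9083, -3.2146)
step 5: θ'=-1.2146 (R=-1.7500) → pose (0.2904, 0.4473, -1.2146)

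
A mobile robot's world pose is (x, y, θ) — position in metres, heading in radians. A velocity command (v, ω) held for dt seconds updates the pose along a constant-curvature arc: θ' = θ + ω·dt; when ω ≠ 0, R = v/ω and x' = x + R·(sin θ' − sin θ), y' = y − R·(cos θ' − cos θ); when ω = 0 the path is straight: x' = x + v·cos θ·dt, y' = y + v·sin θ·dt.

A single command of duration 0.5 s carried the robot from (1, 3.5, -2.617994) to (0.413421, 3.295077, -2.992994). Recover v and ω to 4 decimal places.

Δθ = -2.992994 − -2.617994 = -0.375000
ω = Δθ/dt = -0.375000/0.5 = -0.7500
R = Δx/(sin θ' − sin θ) = -1.6667
v = R·ω = -1.6667·-0.7500 = 1.2500

v = 1.2500, ω = -0.7500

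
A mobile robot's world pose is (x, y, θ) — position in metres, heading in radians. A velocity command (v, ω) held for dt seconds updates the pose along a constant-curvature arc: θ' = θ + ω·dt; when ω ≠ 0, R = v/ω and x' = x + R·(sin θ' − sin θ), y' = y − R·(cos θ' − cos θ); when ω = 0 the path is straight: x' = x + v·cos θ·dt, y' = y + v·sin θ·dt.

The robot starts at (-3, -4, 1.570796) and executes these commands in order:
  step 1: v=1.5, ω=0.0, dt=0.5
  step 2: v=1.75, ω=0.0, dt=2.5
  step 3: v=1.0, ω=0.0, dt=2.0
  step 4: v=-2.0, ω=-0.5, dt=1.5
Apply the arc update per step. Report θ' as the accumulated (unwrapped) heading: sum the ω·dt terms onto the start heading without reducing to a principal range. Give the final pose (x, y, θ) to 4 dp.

step 1: θ'=1.5708 (straight) → pose (-3.0000, -3.2500, 1.5708)
step 2: θ'=1.5708 (straight) → pose (-3.0000, 1.1250, 1.5708)
step 3: θ'=1.5708 (straight) → pose (-3.0000, 3.1250, 1.5708)
step 4: θ'=0.8208 (R=4.0000) → pose (-4.0732, 0.3984, 0.8208)

(-4.0732, 0.3984, 0.8208)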